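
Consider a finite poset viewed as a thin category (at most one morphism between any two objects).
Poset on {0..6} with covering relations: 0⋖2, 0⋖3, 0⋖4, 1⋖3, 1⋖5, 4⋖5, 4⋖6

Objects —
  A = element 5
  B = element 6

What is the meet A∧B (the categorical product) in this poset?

Answer: A∧B = 4

Derivation:
Lower bounds of A=5 and B=6: {0,4}
  0 <= 4
  4 <= 4
glb = 4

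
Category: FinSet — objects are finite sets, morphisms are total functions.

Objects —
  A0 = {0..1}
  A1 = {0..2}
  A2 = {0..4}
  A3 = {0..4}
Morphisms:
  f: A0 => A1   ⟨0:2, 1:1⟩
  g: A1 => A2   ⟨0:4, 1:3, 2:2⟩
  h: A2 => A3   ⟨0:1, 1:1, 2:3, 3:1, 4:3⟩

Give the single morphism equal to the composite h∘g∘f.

Answer: ⟨0:3, 1:1⟩

Trace:
  0 f=>2 g=>2 h=>3
  1 f=>1 g=>3 h=>1
composite: ⟨0:3, 1:1⟩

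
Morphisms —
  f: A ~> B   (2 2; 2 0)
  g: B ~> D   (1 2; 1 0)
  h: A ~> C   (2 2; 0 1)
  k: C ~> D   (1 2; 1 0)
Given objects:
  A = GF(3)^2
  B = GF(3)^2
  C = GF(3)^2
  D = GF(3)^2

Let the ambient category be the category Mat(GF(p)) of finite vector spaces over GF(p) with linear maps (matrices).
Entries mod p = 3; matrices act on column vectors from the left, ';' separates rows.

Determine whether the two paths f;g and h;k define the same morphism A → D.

Answer: DOES NOT COMMUTE

Derivation:
Along f;g (path 1):
  e0=⟨1,0⟩ f~>⟨2,2⟩ g~>⟨0,2⟩
  e1=⟨0,1⟩ f~>⟨2,0⟩ g~>⟨2,2⟩
  composite₁ = (0 2; 2 2)
Along h;k (path 2):
  e0=⟨1,0⟩ h~>⟨2,0⟩ k~>⟨2,2⟩
  e1=⟨0,1⟩ h~>⟨2,1⟩ k~>⟨1,2⟩
  composite₂ = (2 1; 2 2)
Equal? differ; not commutative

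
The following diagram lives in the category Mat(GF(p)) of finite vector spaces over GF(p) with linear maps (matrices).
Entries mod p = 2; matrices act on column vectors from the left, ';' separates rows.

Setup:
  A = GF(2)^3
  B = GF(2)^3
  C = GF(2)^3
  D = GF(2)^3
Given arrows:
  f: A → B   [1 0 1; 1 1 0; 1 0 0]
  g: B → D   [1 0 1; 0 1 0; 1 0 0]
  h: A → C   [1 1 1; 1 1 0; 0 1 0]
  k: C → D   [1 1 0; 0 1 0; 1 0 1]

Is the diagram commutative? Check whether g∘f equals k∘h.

Path 1 = f;g:
  e0=⟨1,0,0⟩ f→⟨1,1,1⟩ g→⟨0,1,1⟩
  e1=⟨0,1,0⟩ f→⟨0,1,0⟩ g→⟨0,1,0⟩
  e2=⟨0,0,1⟩ f→⟨1,0,0⟩ g→⟨1,0,1⟩
  result₁ = [0 0 1; 1 1 0; 1 0 1]
Path 2 = h;k:
  e0=⟨1,0,0⟩ h→⟨1,1,0⟩ k→⟨0,1,1⟩
  e1=⟨0,1,0⟩ h→⟨1,1,1⟩ k→⟨0,1,0⟩
  e2=⟨0,0,1⟩ h→⟨1,0,0⟩ k→⟨1,0,1⟩
  result₂ = [0 0 1; 1 1 0; 1 0 1]
Equal? same morphism ✓

Answer: COMMUTES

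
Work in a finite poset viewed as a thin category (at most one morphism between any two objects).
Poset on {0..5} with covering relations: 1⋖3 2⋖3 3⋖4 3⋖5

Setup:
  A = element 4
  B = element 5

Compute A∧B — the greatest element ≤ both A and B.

{x : x⊑A ∧ x⊑B} = {1,2,3}  (A=4, B=5)
  1 ⊑ 3
  2 ⊑ 3
  3 ⊑ 3
glb = 3

Answer: A∧B = 3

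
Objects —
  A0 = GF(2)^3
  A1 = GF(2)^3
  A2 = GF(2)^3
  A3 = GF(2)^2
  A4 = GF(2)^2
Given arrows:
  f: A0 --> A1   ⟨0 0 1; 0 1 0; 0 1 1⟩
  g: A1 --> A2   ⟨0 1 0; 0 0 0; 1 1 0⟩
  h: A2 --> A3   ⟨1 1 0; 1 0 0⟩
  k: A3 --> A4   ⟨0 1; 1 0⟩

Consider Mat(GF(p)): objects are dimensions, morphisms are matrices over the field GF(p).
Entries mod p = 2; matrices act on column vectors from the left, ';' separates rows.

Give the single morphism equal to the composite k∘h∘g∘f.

Answer: ⟨0 1 0; 0 1 0⟩

Derivation:
  e0=⟨1,0,0⟩ f-->⟨0,0,0⟩ g-->⟨0,0,0⟩ h-->⟨0,0⟩ k-->⟨0,0⟩
  e1=⟨0,1,0⟩ f-->⟨0,1,1⟩ g-->⟨1,0,1⟩ h-->⟨1,1⟩ k-->⟨1,1⟩
  e2=⟨0,0,1⟩ f-->⟨1,0,1⟩ g-->⟨0,0,1⟩ h-->⟨0,0⟩ k-->⟨0,0⟩
composite: ⟨0 1 0; 0 1 0⟩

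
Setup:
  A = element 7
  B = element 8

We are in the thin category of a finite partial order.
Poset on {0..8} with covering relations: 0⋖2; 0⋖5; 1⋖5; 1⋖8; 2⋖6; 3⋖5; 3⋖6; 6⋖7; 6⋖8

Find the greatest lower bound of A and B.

Answer: A∧B = 6

Trace:
{x : x⊑A ∧ x⊑B} = {0,2,3,6}  (A=7, B=8)
  0 ⊑ 6
  2 ⊑ 6
  3 ⊑ 6
  6 ⊑ 6
glb = 6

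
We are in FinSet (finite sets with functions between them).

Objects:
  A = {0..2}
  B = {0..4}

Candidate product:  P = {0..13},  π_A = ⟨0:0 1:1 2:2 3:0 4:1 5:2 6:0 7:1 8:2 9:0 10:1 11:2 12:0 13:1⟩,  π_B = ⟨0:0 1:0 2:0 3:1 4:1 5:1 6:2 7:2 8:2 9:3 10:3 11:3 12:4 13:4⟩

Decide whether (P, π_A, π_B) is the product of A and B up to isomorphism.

Answer: NOT A VALID PRODUCT — |P|=14 ≠ |A|·|B|=15

Work:
|A|·|B| = 3·5 = 15;  |P| = 14
  → cardinalities differ; no bijection possible.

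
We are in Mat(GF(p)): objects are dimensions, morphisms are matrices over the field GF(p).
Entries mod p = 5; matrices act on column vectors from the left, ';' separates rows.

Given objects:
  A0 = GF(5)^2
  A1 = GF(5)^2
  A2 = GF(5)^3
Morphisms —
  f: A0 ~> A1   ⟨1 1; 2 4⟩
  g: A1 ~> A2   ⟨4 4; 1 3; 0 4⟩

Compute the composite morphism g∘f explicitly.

  e0=(1,0) f~>(1,2) g~>(2,2,3)
  e1=(0,1) f~>(1,4) g~>(0,3,1)
composite: ⟨2 0; 2 3; 3 1⟩

Answer: ⟨2 0; 2 3; 3 1⟩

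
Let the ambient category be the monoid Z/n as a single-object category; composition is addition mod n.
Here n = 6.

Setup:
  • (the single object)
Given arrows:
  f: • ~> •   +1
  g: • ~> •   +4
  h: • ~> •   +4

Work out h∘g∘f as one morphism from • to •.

  0 +1≡1 +4≡5 +4≡3  (mod 6)
⟦path⟧: +3

Answer: +3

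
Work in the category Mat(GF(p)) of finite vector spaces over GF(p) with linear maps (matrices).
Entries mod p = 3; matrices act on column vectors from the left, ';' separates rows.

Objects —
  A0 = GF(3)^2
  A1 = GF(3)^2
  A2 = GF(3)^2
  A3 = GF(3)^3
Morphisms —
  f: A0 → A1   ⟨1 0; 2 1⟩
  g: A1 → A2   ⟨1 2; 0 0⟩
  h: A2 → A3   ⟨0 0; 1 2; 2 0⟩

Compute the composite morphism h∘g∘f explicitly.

  e0=[1,0] f→[1,2] g→[2,0] h→[0,2,1]
  e1=[0,1] f→[0,1] g→[2,0] h→[0,2,1]
⟦path⟧: ⟨0 0; 2 2; 1 1⟩

Answer: ⟨0 0; 2 2; 1 1⟩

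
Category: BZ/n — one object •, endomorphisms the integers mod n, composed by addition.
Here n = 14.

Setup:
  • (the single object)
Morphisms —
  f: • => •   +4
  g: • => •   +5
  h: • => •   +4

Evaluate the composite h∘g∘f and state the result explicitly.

  0 +4≡4 +5≡9 +4≡13  (mod 14)
⟦path⟧: +13

Answer: +13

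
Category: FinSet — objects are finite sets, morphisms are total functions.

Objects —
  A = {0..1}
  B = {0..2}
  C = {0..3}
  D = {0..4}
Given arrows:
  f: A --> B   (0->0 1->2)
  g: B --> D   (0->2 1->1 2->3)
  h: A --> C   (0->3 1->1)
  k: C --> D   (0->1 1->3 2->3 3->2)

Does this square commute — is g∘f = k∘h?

1) trace f;g:
  0 f-->0 g-->2
  1 f-->2 g-->3
  result₁ = (0->2 1->3)
2) trace h;k:
  0 h-->3 k-->2
  1 h-->1 k-->3
  result₂ = (0->2 1->3)
Equal? same morphism ✓

Answer: COMMUTES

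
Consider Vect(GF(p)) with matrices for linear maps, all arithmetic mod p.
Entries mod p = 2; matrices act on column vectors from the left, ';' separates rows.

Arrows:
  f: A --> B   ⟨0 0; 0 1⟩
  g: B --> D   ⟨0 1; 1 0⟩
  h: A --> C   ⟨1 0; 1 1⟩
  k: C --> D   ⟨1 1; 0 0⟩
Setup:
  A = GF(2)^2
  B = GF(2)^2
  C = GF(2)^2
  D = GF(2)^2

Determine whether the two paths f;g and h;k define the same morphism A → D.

Answer: COMMUTES

Work:
1) trace f;g:
  e0=⟨1,0⟩ f-->⟨0,0⟩ g-->⟨0,0⟩
  e1=⟨0,1⟩ f-->⟨0,1⟩ g-->⟨1,0⟩
  composite₁ = ⟨0 1; 0 0⟩
2) trace h;k:
  e0=⟨1,0⟩ h-->⟨1,1⟩ k-->⟨0,0⟩
  e1=⟨0,1⟩ h-->⟨0,1⟩ k-->⟨1,0⟩
  composite₂ = ⟨0 1; 0 0⟩
Equal? YES — commutes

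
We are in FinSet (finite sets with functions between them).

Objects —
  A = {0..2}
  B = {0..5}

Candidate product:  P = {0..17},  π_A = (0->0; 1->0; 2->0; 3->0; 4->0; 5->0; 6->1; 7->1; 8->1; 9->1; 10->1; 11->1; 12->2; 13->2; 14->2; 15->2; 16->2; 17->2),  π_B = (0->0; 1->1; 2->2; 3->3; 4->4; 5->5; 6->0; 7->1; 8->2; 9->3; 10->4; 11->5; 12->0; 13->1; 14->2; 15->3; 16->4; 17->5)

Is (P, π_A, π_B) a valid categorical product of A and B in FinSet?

Answer: VALID PRODUCT

Derivation:
|A|·|B| = 3·6 = 18;  |P| = 18
Check the pairing map k ↦ (π_A(k), π_B(k)):
  0 -> (0,0)
  1 -> (0,1)
  2 -> (0,2)
  3 -> (0,3)
  4 -> (0,4)
  5 -> (0,5)
  6 -> (1,0)
  7 -> (1,1)
  8 -> (1,2)
  9 -> (1,3)
  10 -> (1,4)
  11 -> (1,5)
  12 -> (2,0)
  13 -> (2,1)
  14 -> (2,2)
  15 -> (2,3)
  16 -> (2,4)
  17 -> (2,5)
distinct pairs in image: 18 / 18 needed
  → bijection onto A×B; projections well-typed.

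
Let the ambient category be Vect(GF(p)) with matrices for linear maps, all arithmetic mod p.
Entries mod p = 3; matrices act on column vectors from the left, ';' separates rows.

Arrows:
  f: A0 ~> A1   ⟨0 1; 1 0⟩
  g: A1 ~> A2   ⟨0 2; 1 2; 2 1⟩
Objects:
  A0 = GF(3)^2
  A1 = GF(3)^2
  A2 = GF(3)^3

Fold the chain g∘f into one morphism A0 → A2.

Answer: ⟨2 0; 2 1; 1 2⟩

Trace:
  e0=⟨1,0⟩ f~>⟨0,1⟩ g~>⟨2,2,1⟩
  e1=⟨0,1⟩ f~>⟨1,0⟩ g~>⟨0,1,2⟩
⟦path⟧: ⟨2 0; 2 1; 1 2⟩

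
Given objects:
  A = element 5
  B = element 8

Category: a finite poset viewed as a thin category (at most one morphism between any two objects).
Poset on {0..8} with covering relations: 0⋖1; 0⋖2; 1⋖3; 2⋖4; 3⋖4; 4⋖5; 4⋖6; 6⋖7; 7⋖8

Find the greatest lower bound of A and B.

Answer: A∧B = 4

Work:
Common predecessors of 5,8: {0,1,2,3,4}
  0 ≤ 4
  1 ≤ 4
  2 ≤ 4
  3 ≤ 4
  4 ≤ 4
glb = 4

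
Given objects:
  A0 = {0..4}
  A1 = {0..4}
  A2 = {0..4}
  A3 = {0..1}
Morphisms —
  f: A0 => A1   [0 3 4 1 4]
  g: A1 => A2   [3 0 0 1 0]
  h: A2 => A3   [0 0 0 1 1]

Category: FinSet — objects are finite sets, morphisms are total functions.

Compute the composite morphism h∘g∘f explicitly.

Answer: [1 0 0 0 0]

Trace:
  0 f=>0 g=>3 h=>1
  1 f=>3 g=>1 h=>0
  2 f=>4 g=>0 h=>0
  3 f=>1 g=>0 h=>0
  4 f=>4 g=>0 h=>0
composite: [1 0 0 0 0]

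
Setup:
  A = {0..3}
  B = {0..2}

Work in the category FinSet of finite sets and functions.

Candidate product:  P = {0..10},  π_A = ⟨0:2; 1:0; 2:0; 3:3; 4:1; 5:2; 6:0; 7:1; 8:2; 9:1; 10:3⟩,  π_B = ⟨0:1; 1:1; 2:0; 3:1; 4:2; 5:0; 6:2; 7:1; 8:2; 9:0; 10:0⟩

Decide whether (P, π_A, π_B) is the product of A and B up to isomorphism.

|A|·|B| = 4·3 = 12;  |P| = 11
  → cardinalities differ; no bijection possible.

Answer: NOT A VALID PRODUCT — |P|=11 ≠ |A|·|B|=12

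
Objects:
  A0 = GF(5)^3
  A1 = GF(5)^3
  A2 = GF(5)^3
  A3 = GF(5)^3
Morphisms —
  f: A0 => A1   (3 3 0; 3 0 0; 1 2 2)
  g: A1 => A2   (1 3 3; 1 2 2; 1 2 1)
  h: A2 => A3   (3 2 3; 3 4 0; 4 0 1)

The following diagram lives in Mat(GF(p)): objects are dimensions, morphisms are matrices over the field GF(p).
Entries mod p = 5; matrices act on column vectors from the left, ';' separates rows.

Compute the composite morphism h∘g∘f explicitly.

  e0=(1,0,0) f=>(3,3,1) g=>(0,1,0) h=>(2,4,0)
  e1=(0,1,0) f=>(3,0,2) g=>(4,2,0) h=>(1,0,1)
  e2=(0,0,1) f=>(0,0,2) g=>(1,4,2) h=>(2,4,1)
result: (2 1 2; 4 0 4; 0 1 1)

Answer: (2 1 2; 4 0 4; 0 1 1)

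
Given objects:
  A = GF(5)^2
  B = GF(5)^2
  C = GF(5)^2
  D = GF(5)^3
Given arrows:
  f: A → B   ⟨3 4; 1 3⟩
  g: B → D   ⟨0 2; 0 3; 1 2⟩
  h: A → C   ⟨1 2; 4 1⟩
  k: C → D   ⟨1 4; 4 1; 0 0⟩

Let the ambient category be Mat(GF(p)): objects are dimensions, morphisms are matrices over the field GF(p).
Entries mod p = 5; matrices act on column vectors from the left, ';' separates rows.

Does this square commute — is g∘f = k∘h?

1) trace f;g:
  e0=(1,0) f→(3,1) g→(2,3,0)
  e1=(0,1) f→(4,3) g→(1,4,0)
  ⟦path⟧₁ = ⟨2 1; 3 4; 0 0⟩
2) trace h;k:
  e0=(1,0) h→(1,4) k→(2,3,0)
  e1=(0,1) h→(2,1) k→(1,4,0)
  ⟦path⟧₂ = ⟨2 1; 3 4; 0 0⟩
Equal? same morphism ✓

Answer: COMMUTES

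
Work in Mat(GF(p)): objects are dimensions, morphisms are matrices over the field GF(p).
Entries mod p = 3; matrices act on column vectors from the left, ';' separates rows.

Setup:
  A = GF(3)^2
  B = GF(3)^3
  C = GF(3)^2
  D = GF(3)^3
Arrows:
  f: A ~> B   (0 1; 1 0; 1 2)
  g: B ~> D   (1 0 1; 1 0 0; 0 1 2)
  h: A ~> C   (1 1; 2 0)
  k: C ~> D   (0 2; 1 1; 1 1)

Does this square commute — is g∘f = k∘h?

Answer: COMMUTES

Derivation:
1) trace f;g:
  e0=⟨1,0⟩ f~>⟨0,1,1⟩ g~>⟨1,0,0⟩
  e1=⟨0,1⟩ f~>⟨1,0,2⟩ g~>⟨0,1,1⟩
  ⟦path⟧₁ = (1 0; 0 1; 0 1)
2) trace h;k:
  e0=⟨1,0⟩ h~>⟨1,2⟩ k~>⟨1,0,0⟩
  e1=⟨0,1⟩ h~>⟨1,0⟩ k~>⟨0,1,1⟩
  ⟦path⟧₂ = (1 0; 0 1; 0 1)
Equal? equal; square commutes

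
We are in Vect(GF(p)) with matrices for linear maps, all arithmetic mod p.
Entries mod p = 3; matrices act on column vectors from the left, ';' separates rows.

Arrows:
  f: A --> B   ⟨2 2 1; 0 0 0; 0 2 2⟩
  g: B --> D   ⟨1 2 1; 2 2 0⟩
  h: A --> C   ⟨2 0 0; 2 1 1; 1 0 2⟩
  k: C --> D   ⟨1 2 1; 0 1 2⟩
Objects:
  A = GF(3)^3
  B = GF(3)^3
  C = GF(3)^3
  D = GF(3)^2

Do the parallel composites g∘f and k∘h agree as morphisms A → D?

Along f;g (path 1):
  e0=⟨1,0,0⟩ f-->⟨2,0,0⟩ g-->⟨2,1⟩
  e1=⟨0,1,0⟩ f-->⟨2,0,2⟩ g-->⟨1,1⟩
  e2=⟨0,0,1⟩ f-->⟨1,0,2⟩ g-->⟨0,2⟩
  result₁ = ⟨2 1 0; 1 1 2⟩
Along h;k (path 2):
  e0=⟨1,0,0⟩ h-->⟨2,2,1⟩ k-->⟨1,1⟩
  e1=⟨0,1,0⟩ h-->⟨0,1,0⟩ k-->⟨2,1⟩
  e2=⟨0,0,1⟩ h-->⟨0,1,2⟩ k-->⟨1,2⟩
  result₂ = ⟨1 2 1; 1 1 2⟩
Equal? distinct morphisms ✗

Answer: DOES NOT COMMUTE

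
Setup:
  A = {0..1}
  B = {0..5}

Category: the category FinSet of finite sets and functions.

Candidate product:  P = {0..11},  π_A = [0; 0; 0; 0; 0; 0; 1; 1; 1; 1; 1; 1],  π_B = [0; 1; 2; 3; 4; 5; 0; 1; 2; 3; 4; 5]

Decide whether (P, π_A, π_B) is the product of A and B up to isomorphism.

|A|·|B| = 2·6 = 12;  |P| = 12
Check the pairing map k ↦ (π_A(k), π_B(k)):
  0 : (0,0)
  1 : (0,1)
  2 : (0,2)
  3 : (0,3)
  4 : (0,4)
  5 : (0,5)
  6 : (1,0)
  7 : (1,1)
  8 : (1,2)
  9 : (1,3)
  10 : (1,4)
  11 : (1,5)
distinct pairs in image: 12 / 12 needed
  → bijection onto A×B; projections well-typed.

Answer: VALID PRODUCT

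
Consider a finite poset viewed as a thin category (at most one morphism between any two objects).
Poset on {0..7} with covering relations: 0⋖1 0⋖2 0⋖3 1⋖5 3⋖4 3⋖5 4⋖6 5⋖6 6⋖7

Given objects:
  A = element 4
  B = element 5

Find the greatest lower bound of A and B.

Answer: A∧B = 3

Trace:
Common predecessors of 4,5: {0,3}
  0 ⊑ 3
  3 ⊑ 3
glb = 3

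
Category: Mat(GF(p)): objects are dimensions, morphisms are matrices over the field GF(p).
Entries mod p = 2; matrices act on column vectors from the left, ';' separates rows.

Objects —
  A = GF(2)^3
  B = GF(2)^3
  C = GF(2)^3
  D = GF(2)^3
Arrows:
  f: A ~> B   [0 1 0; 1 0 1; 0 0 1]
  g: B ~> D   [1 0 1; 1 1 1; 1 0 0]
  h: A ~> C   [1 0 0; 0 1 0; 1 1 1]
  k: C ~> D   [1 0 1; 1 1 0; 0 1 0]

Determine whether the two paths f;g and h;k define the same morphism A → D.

Along f;g (path 1):
  e0=⟨1,0,0⟩ f~>⟨0,1,0⟩ g~>⟨0,1,0⟩
  e1=⟨0,1,0⟩ f~>⟨1,0,0⟩ g~>⟨1,1,1⟩
  e2=⟨0,0,1⟩ f~>⟨0,1,1⟩ g~>⟨1,0,0⟩
  composite₁ = [0 1 1; 1 1 0; 0 1 0]
Along h;k (path 2):
  e0=⟨1,0,0⟩ h~>⟨1,0,1⟩ k~>⟨0,1,0⟩
  e1=⟨0,1,0⟩ h~>⟨0,1,1⟩ k~>⟨1,1,1⟩
  e2=⟨0,0,1⟩ h~>⟨0,0,1⟩ k~>⟨1,0,0⟩
  composite₂ = [0 1 1; 1 1 0; 0 1 0]
Equal? YES — commutes

Answer: COMMUTES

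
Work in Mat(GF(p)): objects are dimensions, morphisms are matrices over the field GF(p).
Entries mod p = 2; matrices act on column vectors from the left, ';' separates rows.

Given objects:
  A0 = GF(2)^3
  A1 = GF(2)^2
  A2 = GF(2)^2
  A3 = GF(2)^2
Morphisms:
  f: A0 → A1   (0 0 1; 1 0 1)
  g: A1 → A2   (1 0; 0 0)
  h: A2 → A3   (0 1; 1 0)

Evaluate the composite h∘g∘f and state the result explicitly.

  e0=[1,0,0] f→[0,1] g→[0,0] h→[0,0]
  e1=[0,1,0] f→[0,0] g→[0,0] h→[0,0]
  e2=[0,0,1] f→[1,1] g→[1,0] h→[0,1]
⟦path⟧: (0 0 0; 0 0 1)

Answer: (0 0 0; 0 0 1)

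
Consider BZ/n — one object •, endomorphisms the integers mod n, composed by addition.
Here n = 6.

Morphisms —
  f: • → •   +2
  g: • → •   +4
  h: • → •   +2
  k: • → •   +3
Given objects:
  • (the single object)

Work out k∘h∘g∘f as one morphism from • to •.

  0 +2≡2 +4≡0 +2≡2 +3≡5  (mod 6)
composite: +5

Answer: +5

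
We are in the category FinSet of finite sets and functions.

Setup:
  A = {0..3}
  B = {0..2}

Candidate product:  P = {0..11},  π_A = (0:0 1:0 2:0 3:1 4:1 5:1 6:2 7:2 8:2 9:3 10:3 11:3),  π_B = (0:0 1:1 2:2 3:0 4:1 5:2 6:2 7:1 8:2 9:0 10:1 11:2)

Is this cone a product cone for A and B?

Answer: NOT A VALID PRODUCT — duplicate pair at indices 8,6

Trace:
|A|·|B| = 4·3 = 12;  |P| = 12
Check the pairing map k ↦ (π_A(k), π_B(k)):
  0 : (0,0)
  1 : (0,1)
  2 : (0,2)
  3 : (1,0)
  4 : (1,1)
  5 : (1,2)
  6 : (2,2)
  7 : (2,1)
  8 : (2,2)  ✗ repeats pair of k=6
  9 : (3,0)
  10 : (3,1)
  11 : (3,2)
distinct pairs in image: 11 / 12 needed
  → (2,2) hit at k=6 and k=8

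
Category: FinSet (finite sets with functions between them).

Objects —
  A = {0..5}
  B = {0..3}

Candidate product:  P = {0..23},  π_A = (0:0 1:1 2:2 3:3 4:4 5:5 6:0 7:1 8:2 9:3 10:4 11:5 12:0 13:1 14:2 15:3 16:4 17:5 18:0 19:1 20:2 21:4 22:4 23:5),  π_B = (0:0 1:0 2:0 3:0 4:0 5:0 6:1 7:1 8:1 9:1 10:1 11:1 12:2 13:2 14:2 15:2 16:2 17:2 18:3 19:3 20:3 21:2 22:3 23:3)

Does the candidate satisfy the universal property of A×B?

Answer: NOT A VALID PRODUCT — duplicate pair at indices 16,21

Work:
|A|·|B| = 6·4 = 24;  |P| = 24
Check the pairing map k ↦ (π_A(k), π_B(k)):
  0 : (0,0)
  1 : (1,0)
  2 : (2,0)
  3 : (3,0)
  4 : (4,0)
  5 : (5,0)
  6 : (0,1)
  7 : (1,1)
  8 : (2,1)
  9 : (3,1)
  10 : (4,1)
  11 : (5,1)
  12 : (0,2)
  13 : (1,2)
  14 : (2,2)
  15 : (3,2)
  16 : (4,2)
  17 : (5,2)
  18 : (0,3)
  19 : (1,3)
  20 : (2,3)
  21 : (4,2)  ✗ repeats pair of k=16
  22 : (4,3)
  23 : (5,3)
distinct pairs in image: 23 / 24 needed
  → (4,2) hit at k=16 and k=21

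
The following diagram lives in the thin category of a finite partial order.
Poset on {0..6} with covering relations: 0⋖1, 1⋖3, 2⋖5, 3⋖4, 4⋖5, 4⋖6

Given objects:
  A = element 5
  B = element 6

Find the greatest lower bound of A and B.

Answer: A∧B = 4

Trace:
Common predecessors of 5,6: {0,1,3,4}
  0 ⊑ 4
  1 ⊑ 4
  3 ⊑ 4
  4 ⊑ 4
glb = 4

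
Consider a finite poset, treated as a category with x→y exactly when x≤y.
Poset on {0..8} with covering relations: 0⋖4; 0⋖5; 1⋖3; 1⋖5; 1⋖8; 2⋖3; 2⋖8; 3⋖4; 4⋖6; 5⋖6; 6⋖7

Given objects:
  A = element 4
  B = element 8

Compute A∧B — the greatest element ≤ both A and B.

Answer: NO MEET EXISTS

Trace:
Common predecessors of 4,8: {1,2}
  maximal lower bounds 1 and 2 are incomparable: neither 1≤2 nor 2≤1
→ no greatest lower bound exists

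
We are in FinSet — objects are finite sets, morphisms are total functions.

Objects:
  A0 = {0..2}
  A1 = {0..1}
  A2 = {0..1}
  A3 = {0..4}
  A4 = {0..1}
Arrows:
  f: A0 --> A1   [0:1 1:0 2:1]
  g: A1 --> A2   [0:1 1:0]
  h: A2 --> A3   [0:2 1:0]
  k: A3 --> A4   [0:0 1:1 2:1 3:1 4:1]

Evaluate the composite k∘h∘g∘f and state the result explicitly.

  0 f-->1 g-->0 h-->2 k-->1
  1 f-->0 g-->1 h-->0 k-->0
  2 f-->1 g-->0 h-->2 k-->1
composite: [0:1 1:0 2:1]

Answer: [0:1 1:0 2:1]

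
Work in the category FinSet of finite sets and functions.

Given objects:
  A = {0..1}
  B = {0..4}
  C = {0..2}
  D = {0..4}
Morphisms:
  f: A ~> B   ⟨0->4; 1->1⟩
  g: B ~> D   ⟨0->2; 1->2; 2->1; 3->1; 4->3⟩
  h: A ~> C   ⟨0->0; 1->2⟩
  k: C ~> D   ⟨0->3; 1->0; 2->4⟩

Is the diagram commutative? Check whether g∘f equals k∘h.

Along f;g (path 1):
  0 f~>4 g~>3
  1 f~>1 g~>2
  ⟦path⟧₁ = ⟨0->3; 1->2⟩
Along h;k (path 2):
  0 h~>0 k~>3
  1 h~>2 k~>4
  ⟦path⟧₂ = ⟨0->3; 1->4⟩
Equal? distinct morphisms ✗

Answer: DOES NOT COMMUTE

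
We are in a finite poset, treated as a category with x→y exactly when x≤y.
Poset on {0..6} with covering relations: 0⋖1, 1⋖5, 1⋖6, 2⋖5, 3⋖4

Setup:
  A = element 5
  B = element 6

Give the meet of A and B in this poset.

Answer: A∧B = 1

Trace:
Lower bounds of A=5 and B=6: {0,1}
  0 <= 1
  1 <= 1
glb = 1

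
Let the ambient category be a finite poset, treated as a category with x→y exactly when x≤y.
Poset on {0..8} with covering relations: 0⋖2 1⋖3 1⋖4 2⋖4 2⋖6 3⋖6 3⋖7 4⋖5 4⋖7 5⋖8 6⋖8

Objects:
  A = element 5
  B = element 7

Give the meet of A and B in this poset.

Common predecessors of 5,7: {0,1,2,4}
  0 ⊑ 4
  1 ⊑ 4
  2 ⊑ 4
  4 ⊑ 4
glb = 4

Answer: A∧B = 4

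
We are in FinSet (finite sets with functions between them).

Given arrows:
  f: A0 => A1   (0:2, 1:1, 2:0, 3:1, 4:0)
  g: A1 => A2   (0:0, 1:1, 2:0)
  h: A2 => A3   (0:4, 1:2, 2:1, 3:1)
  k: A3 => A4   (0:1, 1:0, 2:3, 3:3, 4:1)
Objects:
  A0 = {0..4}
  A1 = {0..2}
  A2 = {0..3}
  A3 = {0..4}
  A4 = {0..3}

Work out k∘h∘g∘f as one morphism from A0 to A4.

  0 f=>2 g=>0 h=>4 k=>1
  1 f=>1 g=>1 h=>2 k=>3
  2 f=>0 g=>0 h=>4 k=>1
  3 f=>1 g=>1 h=>2 k=>3
  4 f=>0 g=>0 h=>4 k=>1
composite: (0:1, 1:3, 2:1, 3:3, 4:1)

Answer: (0:1, 1:3, 2:1, 3:3, 4:1)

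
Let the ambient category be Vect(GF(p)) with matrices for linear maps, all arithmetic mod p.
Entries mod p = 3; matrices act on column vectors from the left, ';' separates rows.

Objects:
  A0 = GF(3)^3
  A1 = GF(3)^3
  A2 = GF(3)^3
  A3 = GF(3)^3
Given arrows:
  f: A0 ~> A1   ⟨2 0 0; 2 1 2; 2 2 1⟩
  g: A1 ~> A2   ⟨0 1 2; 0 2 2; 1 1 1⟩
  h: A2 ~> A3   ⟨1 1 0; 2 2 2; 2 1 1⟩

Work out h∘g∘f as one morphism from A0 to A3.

  e0=[1,0,0] f~>[2,2,2] g~>[0,2,0] h~>[2,1,2]
  e1=[0,1,0] f~>[0,1,2] g~>[2,0,0] h~>[2,1,1]
  e2=[0,0,1] f~>[0,2,1] g~>[1,0,0] h~>[1,2,2]
result: ⟨2 2 1; 1 1 2; 2 1 2⟩

Answer: ⟨2 2 1; 1 1 2; 2 1 2⟩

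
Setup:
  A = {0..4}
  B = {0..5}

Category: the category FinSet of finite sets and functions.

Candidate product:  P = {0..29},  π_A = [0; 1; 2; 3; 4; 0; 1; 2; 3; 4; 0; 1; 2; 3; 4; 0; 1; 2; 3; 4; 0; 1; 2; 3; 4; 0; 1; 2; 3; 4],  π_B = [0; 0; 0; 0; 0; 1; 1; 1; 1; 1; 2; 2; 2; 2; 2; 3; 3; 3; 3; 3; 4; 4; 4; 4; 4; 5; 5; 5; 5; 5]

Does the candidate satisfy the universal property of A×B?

|A|·|B| = 5·6 = 30;  |P| = 30
Check the pairing map k ↦ (π_A(k), π_B(k)):
  0 : (0,0)
  1 : (1,0)
  2 : (2,0)
  3 : (3,0)
  4 : (4,0)
  5 : (0,1)
  6 : (1,1)
  7 : (2,1)
  8 : (3,1)
  9 : (4,1)
  10 : (0,2)
  11 : (1,2)
  12 : (2,2)
  13 : (3,2)
  14 : (4,2)
  15 : (0,3)
  16 : (1,3)
  17 : (2,3)
  18 : (3,3)
  19 : (4,3)
  20 : (0,4)
  21 : (1,4)
  22 : (2,4)
  23 : (3,4)
  24 : (4,4)
  25 : (0,5)
  26 : (1,5)
  27 : (2,5)
  28 : (3,5)
  29 : (4,5)
distinct pairs in image: 30 / 30 needed
  → bijection onto A×B; projections well-typed.

Answer: VALID PRODUCT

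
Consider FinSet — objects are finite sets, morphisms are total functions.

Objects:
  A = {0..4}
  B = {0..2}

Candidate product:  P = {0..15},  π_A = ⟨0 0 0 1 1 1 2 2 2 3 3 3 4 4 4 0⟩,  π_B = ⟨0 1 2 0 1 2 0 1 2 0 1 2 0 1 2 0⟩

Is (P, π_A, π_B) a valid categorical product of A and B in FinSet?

|A|·|B| = 5·3 = 15;  |P| = 16
  → cardinalities differ; no bijection possible.

Answer: NOT A VALID PRODUCT — |P|=16 ≠ |A|·|B|=15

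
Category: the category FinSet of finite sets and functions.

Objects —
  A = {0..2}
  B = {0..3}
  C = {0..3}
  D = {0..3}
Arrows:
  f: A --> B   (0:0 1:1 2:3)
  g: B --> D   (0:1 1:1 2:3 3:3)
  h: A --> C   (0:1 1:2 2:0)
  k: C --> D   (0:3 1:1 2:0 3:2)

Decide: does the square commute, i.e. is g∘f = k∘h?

1) trace f;g:
  0 f-->0 g-->1
  1 f-->1 g-->1
  2 f-->3 g-->3
  ⟦path⟧₁ = (0:1 1:1 2:3)
2) trace h;k:
  0 h-->1 k-->1
  1 h-->2 k-->0
  2 h-->0 k-->3
  ⟦path⟧₂ = (0:1 1:0 2:3)
Equal? NO — does not commute

Answer: DOES NOT COMMUTE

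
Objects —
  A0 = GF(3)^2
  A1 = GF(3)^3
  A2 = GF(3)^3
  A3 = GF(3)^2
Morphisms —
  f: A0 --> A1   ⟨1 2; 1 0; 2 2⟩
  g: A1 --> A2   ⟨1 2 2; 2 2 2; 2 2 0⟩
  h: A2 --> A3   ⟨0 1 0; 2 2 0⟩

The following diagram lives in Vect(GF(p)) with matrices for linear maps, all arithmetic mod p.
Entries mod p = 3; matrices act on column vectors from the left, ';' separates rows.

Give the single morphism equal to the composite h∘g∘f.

Answer: ⟨2 2; 0 1⟩

Work:
  e0=⟨1,0⟩ f-->⟨1,1,2⟩ g-->⟨1,2,1⟩ h-->⟨2,0⟩
  e1=⟨0,1⟩ f-->⟨2,0,2⟩ g-->⟨0,2,1⟩ h-->⟨2,1⟩
⟦path⟧: ⟨2 2; 0 1⟩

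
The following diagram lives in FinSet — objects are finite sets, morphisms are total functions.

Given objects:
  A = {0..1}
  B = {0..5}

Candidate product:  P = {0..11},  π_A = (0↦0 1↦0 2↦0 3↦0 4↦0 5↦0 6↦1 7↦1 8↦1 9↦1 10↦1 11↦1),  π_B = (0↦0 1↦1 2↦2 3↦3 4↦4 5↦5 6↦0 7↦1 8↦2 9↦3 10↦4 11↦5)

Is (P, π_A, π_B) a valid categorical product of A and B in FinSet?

Answer: VALID PRODUCT

Work:
|A|·|B| = 2·6 = 12;  |P| = 12
Check the pairing map k ↦ (π_A(k), π_B(k)):
  0 ↦ (0,0)
  1 ↦ (0,1)
  2 ↦ (0,2)
  3 ↦ (0,3)
  4 ↦ (0,4)
  5 ↦ (0,5)
  6 ↦ (1,0)
  7 ↦ (1,1)
  8 ↦ (1,2)
  9 ↦ (1,3)
  10 ↦ (1,4)
  11 ↦ (1,5)
distinct pairs in image: 12 / 12 needed
  → bijection onto A×B; projections well-typed.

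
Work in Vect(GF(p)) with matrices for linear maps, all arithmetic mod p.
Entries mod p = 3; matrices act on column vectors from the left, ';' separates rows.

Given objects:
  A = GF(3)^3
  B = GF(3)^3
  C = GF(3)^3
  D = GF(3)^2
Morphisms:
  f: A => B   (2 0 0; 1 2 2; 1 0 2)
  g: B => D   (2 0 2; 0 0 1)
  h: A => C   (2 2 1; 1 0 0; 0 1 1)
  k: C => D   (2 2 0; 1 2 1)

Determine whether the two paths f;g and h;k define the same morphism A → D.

Path 1 = f;g:
  e0=(1,0,0) f=>(2,1,1) g=>(0,1)
  e1=(0,1,0) f=>(0,2,0) g=>(0,0)
  e2=(0,0,1) f=>(0,2,2) g=>(1,2)
  ⟦path⟧₁ = (0 0 1; 1 0 2)
Path 2 = h;k:
  e0=(1,0,0) h=>(2,1,0) k=>(0,1)
  e1=(0,1,0) h=>(2,0,1) k=>(1,0)
  e2=(0,0,1) h=>(1,0,1) k=>(2,2)
  ⟦path⟧₂ = (0 1 2; 1 0 2)
Equal? differ; not commutative

Answer: DOES NOT COMMUTE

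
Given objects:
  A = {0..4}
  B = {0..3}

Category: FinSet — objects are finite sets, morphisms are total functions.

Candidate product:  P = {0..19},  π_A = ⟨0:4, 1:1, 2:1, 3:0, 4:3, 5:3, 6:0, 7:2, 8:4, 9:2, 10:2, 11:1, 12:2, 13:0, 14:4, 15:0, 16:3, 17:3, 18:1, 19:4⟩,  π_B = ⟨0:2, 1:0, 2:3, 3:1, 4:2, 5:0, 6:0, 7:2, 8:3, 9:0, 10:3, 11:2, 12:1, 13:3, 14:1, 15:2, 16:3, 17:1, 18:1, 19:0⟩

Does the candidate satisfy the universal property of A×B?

|A|·|B| = 5·4 = 20;  |P| = 20
Check the pairing map k ↦ (π_A(k), π_B(k)):
  0 : (4,2)
  1 : (1,0)
  2 : (1,3)
  3 : (0,1)
  4 : (3,2)
  5 : (3,0)
  6 : (0,0)
  7 : (2,2)
  8 : (4,3)
  9 : (2,0)
  10 : (2,3)
  11 : (1,2)
  12 : (2,1)
  13 : (0,3)
  14 : (4,1)
  15 : (0,2)
  16 : (3,3)
  17 : (3,1)
  18 : (1,1)
  19 : (4,0)
distinct pairs in image: 20 / 20 needed
  → bijection onto A×B; projections well-typed.

Answer: VALID PRODUCT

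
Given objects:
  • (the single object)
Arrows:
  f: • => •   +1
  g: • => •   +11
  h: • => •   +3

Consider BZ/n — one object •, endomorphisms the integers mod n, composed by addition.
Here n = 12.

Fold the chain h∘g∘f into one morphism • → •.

Answer: +3

Work:
  0 +1≡1 +11≡0 +3≡3  (mod 12)
result: +3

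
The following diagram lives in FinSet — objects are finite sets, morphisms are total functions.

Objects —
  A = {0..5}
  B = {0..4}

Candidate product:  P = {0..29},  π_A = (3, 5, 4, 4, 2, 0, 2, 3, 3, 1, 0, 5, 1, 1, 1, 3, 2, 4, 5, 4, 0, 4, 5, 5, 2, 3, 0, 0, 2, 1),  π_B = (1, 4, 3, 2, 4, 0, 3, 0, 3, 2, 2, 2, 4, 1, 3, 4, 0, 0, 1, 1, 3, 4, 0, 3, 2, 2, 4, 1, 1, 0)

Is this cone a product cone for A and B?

Answer: VALID PRODUCT

Derivation:
|A|·|B| = 6·5 = 30;  |P| = 30
Check the pairing map k ↦ (π_A(k), π_B(k)):
  0 : (3,1)
  1 : (5,4)
  2 : (4,3)
  3 : (4,2)
  4 : (2,4)
  5 : (0,0)
  6 : (2,3)
  7 : (3,0)
  8 : (3,3)
  9 : (1,2)
  10 : (0,2)
  11 : (5,2)
  12 : (1,4)
  13 : (1,1)
  14 : (1,3)
  15 : (3,4)
  16 : (2,0)
  17 : (4,0)
  18 : (5,1)
  19 : (4,1)
  20 : (0,3)
  21 : (4,4)
  22 : (5,0)
  23 : (5,3)
  24 : (2,2)
  25 : (3,2)
  26 : (0,4)
  27 : (0,1)
  28 : (2,1)
  29 : (1,0)
distinct pairs in image: 30 / 30 needed
  → bijection onto A×B; projections well-typed.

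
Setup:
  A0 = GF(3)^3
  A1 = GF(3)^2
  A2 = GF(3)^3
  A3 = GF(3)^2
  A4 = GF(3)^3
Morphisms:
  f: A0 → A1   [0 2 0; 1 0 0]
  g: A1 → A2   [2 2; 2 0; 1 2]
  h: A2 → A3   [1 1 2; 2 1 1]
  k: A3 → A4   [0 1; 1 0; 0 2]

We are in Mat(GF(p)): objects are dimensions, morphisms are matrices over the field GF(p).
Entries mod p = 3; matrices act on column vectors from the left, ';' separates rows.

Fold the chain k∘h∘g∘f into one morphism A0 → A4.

  e0=⟨1,0,0⟩ f→⟨0,1⟩ g→⟨2,0,2⟩ h→⟨0,0⟩ k→⟨0,0,0⟩
  e1=⟨0,1,0⟩ f→⟨2,0⟩ g→⟨1,1,2⟩ h→⟨0,2⟩ k→⟨2,0,1⟩
  e2=⟨0,0,1⟩ f→⟨0,0⟩ g→⟨0,0,0⟩ h→⟨0,0⟩ k→⟨0,0,0⟩
⟦path⟧: [0 2 0; 0 0 0; 0 1 0]

Answer: [0 2 0; 0 0 0; 0 1 0]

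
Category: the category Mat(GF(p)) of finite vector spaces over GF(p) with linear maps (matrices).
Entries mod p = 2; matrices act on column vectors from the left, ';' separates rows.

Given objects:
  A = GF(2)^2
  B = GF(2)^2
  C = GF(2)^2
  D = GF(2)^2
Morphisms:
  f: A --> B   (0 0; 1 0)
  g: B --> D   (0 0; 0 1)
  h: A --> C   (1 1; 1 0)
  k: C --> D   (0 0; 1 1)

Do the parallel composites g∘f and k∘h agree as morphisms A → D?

Answer: DOES NOT COMMUTE

Trace:
Along f;g (path 1):
  e0=⟨1,0⟩ f-->⟨0,1⟩ g-->⟨0,1⟩
  e1=⟨0,1⟩ f-->⟨0,0⟩ g-->⟨0,0⟩
  ⟦path⟧₁ = (0 0; 1 0)
Along h;k (path 2):
  e0=⟨1,0⟩ h-->⟨1,1⟩ k-->⟨0,0⟩
  e1=⟨0,1⟩ h-->⟨1,0⟩ k-->⟨0,1⟩
  ⟦path⟧₂ = (0 0; 0 1)
Equal? NO — does not commute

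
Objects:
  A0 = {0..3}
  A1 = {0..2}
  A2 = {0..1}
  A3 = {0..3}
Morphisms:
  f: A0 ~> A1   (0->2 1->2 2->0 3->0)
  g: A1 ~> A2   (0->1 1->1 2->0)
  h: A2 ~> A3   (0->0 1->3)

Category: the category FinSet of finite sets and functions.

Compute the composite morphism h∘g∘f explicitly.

Answer: (0->0 1->0 2->3 3->3)

Derivation:
  0 f~>2 g~>0 h~>0
  1 f~>2 g~>0 h~>0
  2 f~>0 g~>1 h~>3
  3 f~>0 g~>1 h~>3
⟦path⟧: (0->0 1->0 2->3 3->3)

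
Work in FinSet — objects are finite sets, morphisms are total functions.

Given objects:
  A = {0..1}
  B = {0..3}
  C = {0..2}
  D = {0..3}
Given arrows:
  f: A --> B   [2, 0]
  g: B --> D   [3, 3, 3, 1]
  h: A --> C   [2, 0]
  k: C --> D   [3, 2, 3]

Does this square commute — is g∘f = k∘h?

Answer: COMMUTES

Derivation:
Along f;g (path 1):
  0 f-->2 g-->3
  1 f-->0 g-->3
  composite₁ = [3, 3]
Along h;k (path 2):
  0 h-->2 k-->3
  1 h-->0 k-->3
  composite₂ = [3, 3]
Equal? equal; square commutes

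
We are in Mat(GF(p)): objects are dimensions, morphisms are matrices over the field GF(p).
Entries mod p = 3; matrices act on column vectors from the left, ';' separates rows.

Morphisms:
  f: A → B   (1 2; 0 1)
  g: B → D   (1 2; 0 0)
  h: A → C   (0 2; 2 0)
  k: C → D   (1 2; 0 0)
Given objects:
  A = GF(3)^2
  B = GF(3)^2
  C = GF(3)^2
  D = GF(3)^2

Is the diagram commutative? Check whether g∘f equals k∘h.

Along f;g (path 1):
  e0=⟨1,0⟩ f→⟨1,0⟩ g→⟨1,0⟩
  e1=⟨0,1⟩ f→⟨2,1⟩ g→⟨1,0⟩
  composite₁ = (1 1; 0 0)
Along h;k (path 2):
  e0=⟨1,0⟩ h→⟨0,2⟩ k→⟨1,0⟩
  e1=⟨0,1⟩ h→⟨2,0⟩ k→⟨2,0⟩
  composite₂ = (1 2; 0 0)
Equal? NO — does not commute

Answer: DOES NOT COMMUTE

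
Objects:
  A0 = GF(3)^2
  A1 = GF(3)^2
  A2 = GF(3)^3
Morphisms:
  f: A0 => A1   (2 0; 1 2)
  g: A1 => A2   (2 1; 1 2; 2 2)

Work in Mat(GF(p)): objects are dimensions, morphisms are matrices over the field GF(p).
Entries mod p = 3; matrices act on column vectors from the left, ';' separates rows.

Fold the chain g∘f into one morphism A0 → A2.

  e0=[1,0] f=>[2,1] g=>[2,1,0]
  e1=[0,1] f=>[0,2] g=>[2,1,1]
⟦path⟧: (2 2; 1 1; 0 1)

Answer: (2 2; 1 1; 0 1)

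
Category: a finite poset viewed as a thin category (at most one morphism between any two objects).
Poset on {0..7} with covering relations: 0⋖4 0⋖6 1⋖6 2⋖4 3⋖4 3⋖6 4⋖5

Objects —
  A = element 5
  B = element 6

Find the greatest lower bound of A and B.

Answer: NO MEET EXISTS

Work:
Common predecessors of 5,6: {0,3}
  maximal lower bounds 0 and 3 are incomparable: neither 0<=3 nor 3<=0
→ no greatest lower bound exists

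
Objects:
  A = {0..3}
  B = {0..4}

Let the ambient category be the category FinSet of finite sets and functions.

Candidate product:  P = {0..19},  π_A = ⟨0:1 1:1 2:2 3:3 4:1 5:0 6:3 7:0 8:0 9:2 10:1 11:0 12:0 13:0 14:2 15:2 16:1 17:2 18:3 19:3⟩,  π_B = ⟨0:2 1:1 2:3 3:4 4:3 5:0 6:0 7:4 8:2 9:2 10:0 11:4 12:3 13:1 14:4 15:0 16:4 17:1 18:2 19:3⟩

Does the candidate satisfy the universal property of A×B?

Answer: NOT A VALID PRODUCT — duplicate pair at indices 11,7

Trace:
|A|·|B| = 4·5 = 20;  |P| = 20
Check the pairing map k ↦ (π_A(k), π_B(k)):
  0 : (1,2)
  1 : (1,1)
  2 : (2,3)
  3 : (3,4)
  4 : (1,3)
  5 : (0,0)
  6 : (3,0)
  7 : (0,4)
  8 : (0,2)
  9 : (2,2)
  10 : (1,0)
  11 : (0,4)  ✗ repeats pair of k=7
  12 : (0,3)
  13 : (0,1)
  14 : (2,4)
  15 : (2,0)
  16 : (1,4)
  17 : (2,1)
  18 : (3,2)
  19 : (3,3)
distinct pairs in image: 19 / 20 needed
  → (0,4) hit at k=7 and k=11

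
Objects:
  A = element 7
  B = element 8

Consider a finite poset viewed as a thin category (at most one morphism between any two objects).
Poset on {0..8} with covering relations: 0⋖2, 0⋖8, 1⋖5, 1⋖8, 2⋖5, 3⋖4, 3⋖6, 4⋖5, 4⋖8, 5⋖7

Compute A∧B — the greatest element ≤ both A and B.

Answer: NO MEET EXISTS

Trace:
Lower bounds of A=7 and B=8: {0,1,3,4}
  maximal lower bounds 0 and 1 are incomparable: neither 0<=1 nor 1<=0
→ no greatest lower bound exists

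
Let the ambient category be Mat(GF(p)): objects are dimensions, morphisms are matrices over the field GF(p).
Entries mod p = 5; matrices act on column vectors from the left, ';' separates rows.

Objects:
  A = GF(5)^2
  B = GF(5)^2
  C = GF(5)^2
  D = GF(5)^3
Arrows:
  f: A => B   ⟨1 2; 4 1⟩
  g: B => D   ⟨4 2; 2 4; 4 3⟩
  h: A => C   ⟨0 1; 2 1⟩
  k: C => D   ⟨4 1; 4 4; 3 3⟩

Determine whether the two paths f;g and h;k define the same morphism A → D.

1) trace f;g:
  e0=(1,0) f=>(1,4) g=>(2,3,1)
  e1=(0,1) f=>(2,1) g=>(0,3,1)
  composite₁ = ⟨2 0; 3 3; 1 1⟩
2) trace h;k:
  e0=(1,0) h=>(0,2) k=>(2,3,1)
  e1=(0,1) h=>(1,1) k=>(0,3,1)
  composite₂ = ⟨2 0; 3 3; 1 1⟩
Equal? same morphism ✓

Answer: COMMUTES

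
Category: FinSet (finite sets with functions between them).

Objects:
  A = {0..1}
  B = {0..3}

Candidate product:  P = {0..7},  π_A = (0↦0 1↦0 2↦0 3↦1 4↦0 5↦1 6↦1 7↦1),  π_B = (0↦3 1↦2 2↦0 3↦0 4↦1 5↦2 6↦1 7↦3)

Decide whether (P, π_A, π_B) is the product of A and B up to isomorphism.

|A|·|B| = 2·4 = 8;  |P| = 8
Check the pairing map k ↦ (π_A(k), π_B(k)):
  0 ↦ (0,3)
  1 ↦ (0,2)
  2 ↦ (0,0)
  3 ↦ (1,0)
  4 ↦ (0,1)
  5 ↦ (1,2)
  6 ↦ (1,1)
  7 ↦ (1,3)
distinct pairs in image: 8 / 8 needed
  → bijection onto A×B; projections well-typed.

Answer: VALID PRODUCT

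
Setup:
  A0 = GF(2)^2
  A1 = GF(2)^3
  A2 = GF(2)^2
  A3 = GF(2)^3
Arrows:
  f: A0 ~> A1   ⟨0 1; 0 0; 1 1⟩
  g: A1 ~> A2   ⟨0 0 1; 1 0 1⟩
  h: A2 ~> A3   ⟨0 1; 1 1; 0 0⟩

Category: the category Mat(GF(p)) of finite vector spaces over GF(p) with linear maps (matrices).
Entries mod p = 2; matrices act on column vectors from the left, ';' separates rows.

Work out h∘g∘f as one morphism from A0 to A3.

  e0=(1,0) f~>(0,0,1) g~>(1,1) h~>(1,0,0)
  e1=(0,1) f~>(1,0,1) g~>(1,0) h~>(0,1,0)
⟦path⟧: ⟨1 0; 0 1; 0 0⟩

Answer: ⟨1 0; 0 1; 0 0⟩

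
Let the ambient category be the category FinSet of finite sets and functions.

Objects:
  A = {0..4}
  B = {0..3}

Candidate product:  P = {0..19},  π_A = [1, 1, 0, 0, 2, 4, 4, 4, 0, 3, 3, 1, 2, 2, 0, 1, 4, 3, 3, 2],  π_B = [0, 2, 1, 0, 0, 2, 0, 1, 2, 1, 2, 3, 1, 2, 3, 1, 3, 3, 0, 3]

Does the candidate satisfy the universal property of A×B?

Answer: VALID PRODUCT

Derivation:
|A|·|B| = 5·4 = 20;  |P| = 20
Check the pairing map k ↦ (π_A(k), π_B(k)):
  0 -> (1,0)
  1 -> (1,2)
  2 -> (0,1)
  3 -> (0,0)
  4 -> (2,0)
  5 -> (4,2)
  6 -> (4,0)
  7 -> (4,1)
  8 -> (0,2)
  9 -> (3,1)
  10 -> (3,2)
  11 -> (1,3)
  12 -> (2,1)
  13 -> (2,2)
  14 -> (0,3)
  15 -> (1,1)
  16 -> (4,3)
  17 -> (3,3)
  18 -> (3,0)
  19 -> (2,3)
distinct pairs in image: 20 / 20 needed
  → bijection onto A×B; projections well-typed.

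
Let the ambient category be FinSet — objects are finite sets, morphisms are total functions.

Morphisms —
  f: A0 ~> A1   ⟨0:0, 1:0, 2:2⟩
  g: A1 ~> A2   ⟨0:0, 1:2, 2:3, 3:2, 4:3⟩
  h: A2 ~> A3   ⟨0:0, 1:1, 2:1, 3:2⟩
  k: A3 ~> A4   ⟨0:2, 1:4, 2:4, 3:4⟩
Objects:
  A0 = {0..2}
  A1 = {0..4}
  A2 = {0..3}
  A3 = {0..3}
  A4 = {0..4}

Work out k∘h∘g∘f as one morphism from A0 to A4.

Answer: ⟨0:2, 1:2, 2:4⟩

Trace:
  0 f~>0 g~>0 h~>0 k~>2
  1 f~>0 g~>0 h~>0 k~>2
  2 f~>2 g~>3 h~>2 k~>4
⟦path⟧: ⟨0:2, 1:2, 2:4⟩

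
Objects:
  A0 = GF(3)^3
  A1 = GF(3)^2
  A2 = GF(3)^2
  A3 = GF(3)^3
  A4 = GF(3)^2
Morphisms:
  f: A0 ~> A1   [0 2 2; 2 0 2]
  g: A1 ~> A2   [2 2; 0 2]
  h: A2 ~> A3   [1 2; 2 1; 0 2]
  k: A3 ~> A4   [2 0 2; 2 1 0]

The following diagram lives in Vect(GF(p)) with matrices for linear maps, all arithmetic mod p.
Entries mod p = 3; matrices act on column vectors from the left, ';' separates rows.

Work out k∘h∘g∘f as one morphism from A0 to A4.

Answer: [1 2 0; 0 1 1]

Work:
  e0=(1,0,0) f~>(0,2) g~>(1,1) h~>(0,0,2) k~>(1,0)
  e1=(0,1,0) f~>(2,0) g~>(1,0) h~>(1,2,0) k~>(2,1)
  e2=(0,0,1) f~>(2,2) g~>(2,1) h~>(1,2,2) k~>(0,1)
composite: [1 2 0; 0 1 1]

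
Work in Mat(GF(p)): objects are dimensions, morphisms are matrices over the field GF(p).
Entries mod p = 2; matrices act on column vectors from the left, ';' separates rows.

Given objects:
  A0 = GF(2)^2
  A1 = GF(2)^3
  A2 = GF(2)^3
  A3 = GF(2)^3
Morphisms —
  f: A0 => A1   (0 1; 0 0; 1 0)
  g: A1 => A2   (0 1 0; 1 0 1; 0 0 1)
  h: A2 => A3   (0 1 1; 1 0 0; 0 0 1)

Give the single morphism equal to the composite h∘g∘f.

  e0=[1,0] f=>[0,0,1] g=>[0,1,1] h=>[0,0,1]
  e1=[0,1] f=>[1,0,0] g=>[0,1,0] h=>[1,0,0]
⟦path⟧: (0 1; 0 0; 1 0)

Answer: (0 1; 0 0; 1 0)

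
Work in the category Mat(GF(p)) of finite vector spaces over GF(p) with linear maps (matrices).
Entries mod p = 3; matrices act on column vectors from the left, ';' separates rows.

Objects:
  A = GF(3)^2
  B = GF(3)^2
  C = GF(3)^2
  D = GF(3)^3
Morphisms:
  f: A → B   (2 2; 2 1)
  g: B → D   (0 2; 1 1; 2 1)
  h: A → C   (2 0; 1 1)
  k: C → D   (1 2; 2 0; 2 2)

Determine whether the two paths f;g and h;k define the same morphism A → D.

Answer: COMMUTES

Trace:
1) trace f;g:
  e0=(1,0) f→(2,2) g→(1,1,0)
  e1=(0,1) f→(2,1) g→(2,0,2)
  composite₁ = (1 2; 1 0; 0 2)
2) trace h;k:
  e0=(1,0) h→(2,1) k→(1,1,0)
  e1=(0,1) h→(0,1) k→(2,0,2)
  composite₂ = (1 2; 1 0; 0 2)
Equal? equal; square commutes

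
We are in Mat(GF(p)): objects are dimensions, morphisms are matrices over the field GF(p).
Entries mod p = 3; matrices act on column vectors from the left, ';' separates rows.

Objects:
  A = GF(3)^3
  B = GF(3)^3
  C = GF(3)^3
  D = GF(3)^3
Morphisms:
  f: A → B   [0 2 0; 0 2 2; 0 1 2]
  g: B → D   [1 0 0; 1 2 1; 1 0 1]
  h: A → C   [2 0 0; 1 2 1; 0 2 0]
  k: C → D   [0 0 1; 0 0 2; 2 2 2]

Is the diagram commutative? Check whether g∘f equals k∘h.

Answer: DOES NOT COMMUTE

Work:
1) trace f;g:
  e0=(1,0,0) f→(0,0,0) g→(0,0,0)
  e1=(0,1,0) f→(2,2,1) g→(2,1,0)
  e2=(0,0,1) f→(0,2,2) g→(0,0,2)
  composite₁ = [0 2 0; 0 1 0; 0 0 2]
2) trace h;k:
  e0=(1,0,0) h→(2,1,0) k→(0,0,0)
  e1=(0,1,0) h→(0,2,2) k→(2,1,2)
  e2=(0,0,1) h→(0,1,0) k→(0,0,2)
  composite₂ = [0 2 0; 0 1 0; 0 2 2]
Equal? distinct morphisms ✗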